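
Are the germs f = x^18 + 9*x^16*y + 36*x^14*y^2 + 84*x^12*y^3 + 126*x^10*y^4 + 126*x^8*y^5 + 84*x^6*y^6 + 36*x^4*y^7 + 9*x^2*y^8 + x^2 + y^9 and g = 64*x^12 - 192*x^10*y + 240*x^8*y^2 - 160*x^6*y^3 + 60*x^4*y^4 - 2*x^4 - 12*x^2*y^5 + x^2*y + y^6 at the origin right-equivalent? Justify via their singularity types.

No.

The Hessian of f at 0 is [[2, 0], [0, 0]] with rank 1, so corank 1. A Groebner basis of the Jacobian ideal J(f) in C{x,y} is {y^8, x}; counting standard monomials gives mu = 8. Corank 1: A-series; mu = 8 gives A_8. The Hessian of g at 0 is [[0, 0], [0, 0]] with rank 0, so corank 2. A Groebner basis of the Jacobian ideal J(g) in C{x,y} is {x^2/6 + y^5, x^3, x*y}; counting standard monomials gives mu = 7. Corank 2; j^3 = x^2*y has shape L^2 M (L != M), so D-series; mu = 7 gives D_7. f is A_8 but g is D_7, hence not right-equivalent.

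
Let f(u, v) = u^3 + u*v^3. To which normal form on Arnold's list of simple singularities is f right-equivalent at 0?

E_{7}

The Hessian of f at 0 has rank 0. Corank 2; j^3 = u^3 is a perfect cube, so E-series; the 4-jet and mu = 7 give E_7.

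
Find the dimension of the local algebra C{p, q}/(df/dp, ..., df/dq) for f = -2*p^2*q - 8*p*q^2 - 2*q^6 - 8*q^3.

The Hessian of f at 0 has rank 0. Corank 2; j^3 = -2*q*(p + 2*q)^2 has shape L^2 M (L != M), so D-series; mu = 7 gives D_7.

7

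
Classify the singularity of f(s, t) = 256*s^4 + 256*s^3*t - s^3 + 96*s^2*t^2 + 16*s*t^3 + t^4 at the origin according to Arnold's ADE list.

E_6

The Hessian of f at 0 has rank 0. Corank 2; j^3 = -s^3 is a perfect cube, so E-series; the 4-jet and mu = 6 give E_6.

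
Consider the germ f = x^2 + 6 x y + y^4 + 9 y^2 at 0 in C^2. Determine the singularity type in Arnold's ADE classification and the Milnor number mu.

Type A_{3}, Milnor number mu = 3.

The Hessian of f at 0 is [[2, 6], [6, 18]] with rank 1, so corank 1. A Groebner basis of the Jacobian ideal J(f) in C{x,y} is {y^3, x + 3*y}; counting standard monomials gives mu = 3. Corank 1: A-series; mu = 3 gives A_3.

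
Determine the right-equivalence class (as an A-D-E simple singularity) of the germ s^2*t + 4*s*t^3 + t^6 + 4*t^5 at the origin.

The Hessian of f at 0 has rank 0. Corank 2; j^3 = s^2*t has shape L^2 M (L != M), so D-series; mu = 7 gives D_7.

D_{7}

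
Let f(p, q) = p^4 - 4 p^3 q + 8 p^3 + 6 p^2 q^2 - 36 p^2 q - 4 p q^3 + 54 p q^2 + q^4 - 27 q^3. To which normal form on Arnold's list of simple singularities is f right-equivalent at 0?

E6

The Hessian of f at 0 is [[0, 0], [0, 0]] with rank 0, so corank 2. A Groebner basis of the Jacobian ideal J(f) in C{p,q} is {q^4, p*q^2 - 4*q^3/3, p^2 - 3*p*q + 9*q^2/4}; counting standard monomials gives mu = 6. Corank 2; j^3 = (2*p - 3*q)^3 is a perfect cube, so E-series; the 4-jet and mu = 6 give E_6.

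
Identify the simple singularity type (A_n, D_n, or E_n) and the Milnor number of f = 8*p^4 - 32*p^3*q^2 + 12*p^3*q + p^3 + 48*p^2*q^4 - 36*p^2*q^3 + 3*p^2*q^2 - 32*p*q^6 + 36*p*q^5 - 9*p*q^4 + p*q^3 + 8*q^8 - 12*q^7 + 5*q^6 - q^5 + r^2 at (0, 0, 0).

The Hessian of f at 0 has rank 1. Corank 2; j^3 = p^3 is a perfect cube, so E-series; the 4-jet and mu = 7 give E_7.

Type E_{7}, Milnor number mu = 7.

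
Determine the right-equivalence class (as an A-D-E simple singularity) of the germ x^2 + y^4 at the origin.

The Hessian of f at 0 has rank 1. Corank 1: A-series; mu = 3 gives A_3.

A_{3}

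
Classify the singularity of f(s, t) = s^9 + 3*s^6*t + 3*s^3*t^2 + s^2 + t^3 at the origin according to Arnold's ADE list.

A_2

The Hessian of f at 0 is [[2, 0], [0, 0]] with rank 1, so corank 1. A Groebner basis of the Jacobian ideal J(f) in C{s,t} is {t^2, s}; counting standard monomials gives mu = 2. Corank 1: A-series; mu = 2 gives A_2.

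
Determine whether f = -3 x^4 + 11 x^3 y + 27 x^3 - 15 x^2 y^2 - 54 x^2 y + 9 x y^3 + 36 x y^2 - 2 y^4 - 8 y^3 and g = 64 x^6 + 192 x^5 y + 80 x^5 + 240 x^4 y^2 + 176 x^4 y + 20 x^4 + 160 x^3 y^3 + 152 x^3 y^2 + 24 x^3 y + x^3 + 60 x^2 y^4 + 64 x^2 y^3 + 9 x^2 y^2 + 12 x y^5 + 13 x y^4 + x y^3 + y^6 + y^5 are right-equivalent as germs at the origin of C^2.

The Hessian of f at 0 has rank 0. Corank 2; j^3 = (3*x - 2*y)^3 is a perfect cube, so E-series; the 4-jet and mu = 7 give E_7. The Hessian of g at 0 has rank 0. Corank 2; j^3 = x^3 is a perfect cube, so E-series; the 4-jet and mu = 7 give E_7. Both have type E_7, hence right-equivalent.

Yes.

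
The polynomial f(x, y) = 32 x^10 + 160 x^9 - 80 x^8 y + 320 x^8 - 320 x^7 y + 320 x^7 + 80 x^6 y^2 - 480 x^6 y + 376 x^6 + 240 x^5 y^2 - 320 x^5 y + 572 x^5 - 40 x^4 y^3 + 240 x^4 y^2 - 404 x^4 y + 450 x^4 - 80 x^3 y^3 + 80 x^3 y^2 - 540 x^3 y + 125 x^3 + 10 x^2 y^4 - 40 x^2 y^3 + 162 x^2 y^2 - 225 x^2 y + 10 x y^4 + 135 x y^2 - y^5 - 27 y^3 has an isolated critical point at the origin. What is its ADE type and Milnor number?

Type E_{8}, Milnor number mu = 8.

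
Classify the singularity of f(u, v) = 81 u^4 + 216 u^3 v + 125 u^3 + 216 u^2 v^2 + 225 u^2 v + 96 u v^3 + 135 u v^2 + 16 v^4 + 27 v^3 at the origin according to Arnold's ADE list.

The Hessian of f at 0 has rank 0. Corank 2; j^3 = (5*u + 3*v)^3 is a perfect cube, so E-series; the 4-jet and mu = 6 give E_6.

E_{6}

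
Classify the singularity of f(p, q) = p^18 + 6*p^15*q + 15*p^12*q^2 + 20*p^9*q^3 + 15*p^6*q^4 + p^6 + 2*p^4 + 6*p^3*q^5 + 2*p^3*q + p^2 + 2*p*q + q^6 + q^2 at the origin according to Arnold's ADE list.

A_{5}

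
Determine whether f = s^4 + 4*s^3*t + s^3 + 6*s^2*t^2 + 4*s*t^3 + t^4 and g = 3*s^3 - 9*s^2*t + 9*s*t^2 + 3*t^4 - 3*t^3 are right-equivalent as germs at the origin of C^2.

The Hessian of f at 0 has rank 0. Corank 2; j^3 = s^3 is a perfect cube, so E-series; the 4-jet and mu = 6 give E_6. The Hessian of g at 0 has rank 0. Corank 2; j^3 = 3*(s - t)^3 is a perfect cube, so E-series; the 4-jet and mu = 6 give E_6. Both have type E_6, hence right-equivalent.

Yes.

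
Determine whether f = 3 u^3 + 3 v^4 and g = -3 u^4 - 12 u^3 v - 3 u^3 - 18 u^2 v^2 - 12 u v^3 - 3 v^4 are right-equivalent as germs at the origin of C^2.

Yes.

The Hessian of f at 0 has rank 0. Corank 2; j^3 = 3*u^3 is a perfect cube, so E-series; the 4-jet and mu = 6 give E_6. The Hessian of g at 0 has rank 0. Corank 2; j^3 = -3*u^3 is a perfect cube, so E-series; the 4-jet and mu = 6 give E_6. Both have type E_6, hence right-equivalent.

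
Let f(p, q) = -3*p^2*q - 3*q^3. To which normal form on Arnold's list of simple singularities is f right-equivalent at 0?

D_{4}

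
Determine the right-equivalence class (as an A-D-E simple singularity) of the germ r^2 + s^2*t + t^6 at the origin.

The Hessian of f at 0 has rank 1. Corank 2; j^3 = s^2*t has shape L^2 M (L != M), so D-series; mu = 7 gives D_7.

D_7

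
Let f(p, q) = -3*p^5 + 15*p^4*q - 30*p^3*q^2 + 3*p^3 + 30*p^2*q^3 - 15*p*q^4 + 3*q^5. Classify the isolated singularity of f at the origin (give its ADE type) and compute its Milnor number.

Type E_8, Milnor number mu = 8.

The Hessian of f at 0 has rank 0. Corank 2; j^3 = 3*p^3 is a perfect cube, so E-series; the 5-jet and mu = 8 give E_8.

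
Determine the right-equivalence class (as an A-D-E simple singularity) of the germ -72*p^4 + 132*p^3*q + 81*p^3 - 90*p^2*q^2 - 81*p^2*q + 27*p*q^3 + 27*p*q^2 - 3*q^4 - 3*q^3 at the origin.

E_{7}

The Hessian of f at 0 has rank 0. Corank 2; j^3 = 3*(3*p - q)^3 is a perfect cube, so E-series; the 4-jet and mu = 7 give E_7.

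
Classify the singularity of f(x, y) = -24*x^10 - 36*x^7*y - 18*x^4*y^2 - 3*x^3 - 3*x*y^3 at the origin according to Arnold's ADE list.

The Hessian of f at 0 is [[0, 0], [0, 0]] with rank 0, so corank 2. A Groebner basis of the Jacobian ideal J(f) in C{x,y} is {x^3, x*y^2, 3*x^2 + y^3}; counting standard monomials gives mu = 7. Corank 2; j^3 = -3*x^3 is a perfect cube, so E-series; the 4-jet and mu = 7 give E_7.

E_7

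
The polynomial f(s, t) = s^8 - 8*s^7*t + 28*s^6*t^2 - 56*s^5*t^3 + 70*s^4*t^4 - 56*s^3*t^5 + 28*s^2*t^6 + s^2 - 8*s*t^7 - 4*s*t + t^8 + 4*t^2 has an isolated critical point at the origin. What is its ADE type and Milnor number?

Type A7, Milnor number mu = 7.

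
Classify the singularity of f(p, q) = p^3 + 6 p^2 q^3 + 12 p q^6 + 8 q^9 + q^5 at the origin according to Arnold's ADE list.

E_{8}

The Hessian of f at 0 is [[0, 0], [0, 0]] with rank 0, so corank 2. A Groebner basis of the Jacobian ideal J(f) in C{p,q} is {p^2/4 + p*q^3, q^4, p^3, p^2*q}; counting standard monomials gives mu = 8. Corank 2; j^3 = p^3 is a perfect cube, so E-series; the 5-jet and mu = 8 give E_8.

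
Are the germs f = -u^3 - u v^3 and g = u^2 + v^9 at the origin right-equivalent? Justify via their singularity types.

No.

The Hessian of f at 0 has rank 0. Corank 2; j^3 = -u^3 is a perfect cube, so E-series; the 4-jet and mu = 7 give E_7. The Hessian of g at 0 has rank 1. Corank 1: A-series; mu = 8 gives A_8. f is E_7 but g is A_8, hence not right-equivalent.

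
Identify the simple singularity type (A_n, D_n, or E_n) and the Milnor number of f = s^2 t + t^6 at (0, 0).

The Hessian of f at 0 has rank 0. Corank 2; j^3 = s^2*t has shape L^2 M (L != M), so D-series; mu = 7 gives D_7.

Type D7, Milnor number mu = 7.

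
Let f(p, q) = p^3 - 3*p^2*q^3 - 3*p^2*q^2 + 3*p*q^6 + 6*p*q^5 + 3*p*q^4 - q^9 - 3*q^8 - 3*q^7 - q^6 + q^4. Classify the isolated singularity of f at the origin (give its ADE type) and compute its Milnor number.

Type E_6, Milnor number mu = 6.

The Hessian of f at 0 has rank 0. Corank 2; j^3 = p^3 is a perfect cube, so E-series; the 4-jet and mu = 6 give E_6.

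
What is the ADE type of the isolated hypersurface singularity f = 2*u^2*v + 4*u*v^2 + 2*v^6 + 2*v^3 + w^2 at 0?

D_{7}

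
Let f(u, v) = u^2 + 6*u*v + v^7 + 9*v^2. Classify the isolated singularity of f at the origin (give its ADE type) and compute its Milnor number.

Type A_6, Milnor number mu = 6.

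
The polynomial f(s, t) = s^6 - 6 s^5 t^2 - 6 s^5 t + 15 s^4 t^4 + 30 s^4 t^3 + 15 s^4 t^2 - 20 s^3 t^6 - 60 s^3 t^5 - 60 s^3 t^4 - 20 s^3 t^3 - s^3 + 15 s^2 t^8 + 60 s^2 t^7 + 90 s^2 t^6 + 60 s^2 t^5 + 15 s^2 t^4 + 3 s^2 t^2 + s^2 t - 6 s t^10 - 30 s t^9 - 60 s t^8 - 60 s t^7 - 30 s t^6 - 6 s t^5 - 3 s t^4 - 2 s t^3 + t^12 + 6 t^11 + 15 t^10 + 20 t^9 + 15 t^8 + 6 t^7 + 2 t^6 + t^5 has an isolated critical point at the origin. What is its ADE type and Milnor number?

The Hessian of f at 0 has rank 0. Corank 2; j^3 = -s^2*(s - t) has shape L^2 M (L != M), so D-series; mu = 7 gives D_7.

Type D7, Milnor number mu = 7.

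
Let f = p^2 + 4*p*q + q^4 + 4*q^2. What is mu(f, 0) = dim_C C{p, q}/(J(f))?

The Hessian of f at 0 is [[2, 4], [4, 8]] with rank 1, so corank 1. A Groebner basis of the Jacobian ideal J(f) in C{p,q} is {q^3, p + 2*q}; counting standard monomials gives mu = 3. Corank 1: A-series; mu = 3 gives A_3.

3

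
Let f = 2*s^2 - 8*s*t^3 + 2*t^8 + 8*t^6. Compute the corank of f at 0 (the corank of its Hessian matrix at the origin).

1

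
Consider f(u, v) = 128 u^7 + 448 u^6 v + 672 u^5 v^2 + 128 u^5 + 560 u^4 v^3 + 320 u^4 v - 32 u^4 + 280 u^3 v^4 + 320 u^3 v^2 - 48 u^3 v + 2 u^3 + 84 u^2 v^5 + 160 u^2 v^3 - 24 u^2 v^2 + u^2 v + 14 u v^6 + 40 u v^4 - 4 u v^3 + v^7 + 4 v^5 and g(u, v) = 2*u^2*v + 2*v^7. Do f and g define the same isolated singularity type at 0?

The Hessian of f at 0 has rank 0. Corank 2; j^3 = u^2*(2*u + v) has shape L^2 M (L != M), so D-series; mu = 8 gives D_8. The Hessian of g at 0 has rank 0. Corank 2; j^3 = 2*u^2*v has shape L^2 M (L != M), so D-series; mu = 8 gives D_8. Both have type D_8, hence right-equivalent.

Yes.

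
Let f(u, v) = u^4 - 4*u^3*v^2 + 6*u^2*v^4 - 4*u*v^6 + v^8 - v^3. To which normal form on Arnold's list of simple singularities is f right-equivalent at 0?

The Hessian of f at 0 has rank 0. Corank 2; j^3 = -v^3 is a perfect cube, so E-series; the 4-jet and mu = 6 give E_6.

E_6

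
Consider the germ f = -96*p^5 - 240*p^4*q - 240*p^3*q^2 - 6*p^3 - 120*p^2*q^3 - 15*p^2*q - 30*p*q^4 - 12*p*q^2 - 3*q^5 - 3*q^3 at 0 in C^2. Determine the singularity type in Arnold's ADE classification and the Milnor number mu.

Type D6, Milnor number mu = 6.

The Hessian of f at 0 is [[0, 0], [0, 0]] with rank 0, so corank 2. A Groebner basis of the Jacobian ideal J(f) in C{p,q} is {p*q/10 + q^4 + q^2/10, p*q^2 + q^3, p^2 + 3*p*q/2 + q^2/2}; counting standard monomials gives mu = 6. Corank 2; j^3 = -3*(p + q)^2*(2*p + q) has shape L^2 M (L != M), so D-series; mu = 6 gives D_6.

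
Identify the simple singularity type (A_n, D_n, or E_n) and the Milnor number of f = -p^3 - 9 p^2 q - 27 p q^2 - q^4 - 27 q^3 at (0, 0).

The Hessian of f at 0 has rank 0. Corank 2; j^3 = -(p + 3*q)^3 is a perfect cube, so E-series; the 4-jet and mu = 6 give E_6.

Type E_{6}, Milnor number mu = 6.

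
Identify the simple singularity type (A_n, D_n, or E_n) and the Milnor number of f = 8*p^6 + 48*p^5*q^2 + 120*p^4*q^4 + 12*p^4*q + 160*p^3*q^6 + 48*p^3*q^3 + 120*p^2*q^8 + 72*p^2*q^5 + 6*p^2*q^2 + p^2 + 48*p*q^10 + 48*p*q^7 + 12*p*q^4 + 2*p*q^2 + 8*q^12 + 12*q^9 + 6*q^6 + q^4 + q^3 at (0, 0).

The Hessian of f at 0 has rank 1. Corank 1: A-series; mu = 2 gives A_2.

Type A2, Milnor number mu = 2.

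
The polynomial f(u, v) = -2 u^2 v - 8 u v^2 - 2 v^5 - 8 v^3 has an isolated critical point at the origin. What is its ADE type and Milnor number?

The Hessian of f at 0 is [[0, 0], [0, 0]] with rank 0, so corank 2. A Groebner basis of the Jacobian ideal J(f) in C{u,v} is {u^2/5 + v^4 - 4*v^2/5, u^3 + 8*v^3, u*v + 2*v^2}; counting standard monomials gives mu = 6. Corank 2; j^3 = -2*v*(u + 2*v)^2 has shape L^2 M (L != M), so D-series; mu = 6 gives D_6.

Type D_{6}, Milnor number mu = 6.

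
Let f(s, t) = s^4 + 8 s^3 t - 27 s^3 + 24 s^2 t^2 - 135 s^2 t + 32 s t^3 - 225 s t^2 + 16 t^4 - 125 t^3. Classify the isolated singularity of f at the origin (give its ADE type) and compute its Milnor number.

Type E_6, Milnor number mu = 6.

The Hessian of f at 0 has rank 0. Corank 2; j^3 = -(3*s + 5*t)^3 is a perfect cube, so E-series; the 4-jet and mu = 6 give E_6.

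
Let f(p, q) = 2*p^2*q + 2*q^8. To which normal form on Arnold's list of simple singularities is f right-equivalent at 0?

D_9

The Hessian of f at 0 has rank 0. Corank 2; j^3 = 2*p^2*q has shape L^2 M (L != M), so D-series; mu = 9 gives D_9.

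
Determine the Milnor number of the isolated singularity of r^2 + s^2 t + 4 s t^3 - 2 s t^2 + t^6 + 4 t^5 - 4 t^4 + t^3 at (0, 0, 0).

The Hessian of f at 0 is [[0, 0, 0], [0, 0, 0], [0, 0, 2]] with rank 1, so corank 2. A Groebner basis of the Jacobian ideal J(f) in C{s,t,r} is {s^3 + 2*s^2 + s*t^2 - 3*s*t + t^2, s^2*t + 2*s^2/3 - 2*s*t^2/3 - 7*s*t/6 + t^2/2, s*t/2 + t^3 - t^2/2, r}; counting standard monomials gives mu = 7. Corank 2; j^3 = t*(s - t)^2 has shape L^2 M (L != M), so D-series; mu = 7 gives D_7.

7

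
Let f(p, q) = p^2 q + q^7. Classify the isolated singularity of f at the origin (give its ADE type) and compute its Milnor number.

Type D_{8}, Milnor number mu = 8.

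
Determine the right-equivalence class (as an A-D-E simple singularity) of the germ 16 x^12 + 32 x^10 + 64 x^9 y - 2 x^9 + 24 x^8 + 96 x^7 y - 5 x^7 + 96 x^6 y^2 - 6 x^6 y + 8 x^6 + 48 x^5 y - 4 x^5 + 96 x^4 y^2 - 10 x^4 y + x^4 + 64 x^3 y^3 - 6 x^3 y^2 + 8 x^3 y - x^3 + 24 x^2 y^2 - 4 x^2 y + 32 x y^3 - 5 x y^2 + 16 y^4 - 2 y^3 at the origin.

D_5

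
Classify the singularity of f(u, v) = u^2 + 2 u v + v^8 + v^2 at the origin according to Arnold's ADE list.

The Hessian of f at 0 is [[2, 2], [2, 2]] with rank 1, so corank 1. A Groebner basis of the Jacobian ideal J(f) in C{u,v} is {v^7, u + v}; counting standard monomials gives mu = 7. Corank 1: A-series; mu = 7 gives A_7.

A_{7}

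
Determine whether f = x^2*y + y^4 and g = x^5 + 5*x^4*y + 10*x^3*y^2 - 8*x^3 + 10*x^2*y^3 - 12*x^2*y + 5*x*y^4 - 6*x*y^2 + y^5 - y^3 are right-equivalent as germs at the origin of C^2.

No.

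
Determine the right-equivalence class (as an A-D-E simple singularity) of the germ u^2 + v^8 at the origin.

A_7

The Hessian of f at 0 has rank 1. Corank 1: A-series; mu = 7 gives A_7.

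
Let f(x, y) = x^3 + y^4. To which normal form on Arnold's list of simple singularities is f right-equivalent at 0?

E_6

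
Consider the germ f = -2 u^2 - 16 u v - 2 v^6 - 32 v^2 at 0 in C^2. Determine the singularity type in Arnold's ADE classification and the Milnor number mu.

Type A5, Milnor number mu = 5.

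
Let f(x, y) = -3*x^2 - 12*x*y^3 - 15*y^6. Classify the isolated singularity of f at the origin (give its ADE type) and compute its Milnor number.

The Hessian of f at 0 has rank 1. Corank 1: A-series; mu = 5 gives A_5.

Type A_{5}, Milnor number mu = 5.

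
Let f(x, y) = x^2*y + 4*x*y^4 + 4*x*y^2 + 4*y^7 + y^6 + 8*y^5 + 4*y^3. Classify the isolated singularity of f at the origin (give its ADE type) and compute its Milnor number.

The Hessian of f at 0 is [[0, 0], [0, 0]] with rank 0, so corank 2. A Groebner basis of the Jacobian ideal J(f) in C{x,y} is {x*y/2 + y^4 + y^2, x^3 - 4*x^2 - 16*x*y + 8*y^3 - 16*y^2, x^2*y + 4*x^2/3 + 16*x*y/3 - 4*y^3 + 16*y^2/3, -x^2/3 + x*y^2 - 4*x*y/3 + 2*y^3 - 4*y^2/3}; counting standard monomials gives mu = 7. Corank 2; j^3 = y*(x + 2*y)^2 has shape L^2 M (L != M), so D-series; mu = 7 gives D_7.

Type D_{7}, Milnor number mu = 7.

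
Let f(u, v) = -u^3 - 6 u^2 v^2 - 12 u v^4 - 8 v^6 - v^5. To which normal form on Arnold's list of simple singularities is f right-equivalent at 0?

E_8

The Hessian of f at 0 is [[0, 0], [0, 0]] with rank 0, so corank 2. A Groebner basis of the Jacobian ideal J(f) in C{u,v} is {v^4, u^3, u^2/4 + u*v^2}; counting standard monomials gives mu = 8. Corank 2; j^3 = -u^3 is a perfect cube, so E-series; the 5-jet and mu = 8 give E_8.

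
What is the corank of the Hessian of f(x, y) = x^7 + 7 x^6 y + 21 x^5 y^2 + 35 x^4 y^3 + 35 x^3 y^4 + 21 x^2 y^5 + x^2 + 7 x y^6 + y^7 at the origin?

1

Hessian at 0 has rank 1.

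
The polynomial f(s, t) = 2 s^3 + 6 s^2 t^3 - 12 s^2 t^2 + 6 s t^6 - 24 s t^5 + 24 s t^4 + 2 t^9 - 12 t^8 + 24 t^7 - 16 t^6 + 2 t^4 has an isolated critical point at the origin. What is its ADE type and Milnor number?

The Hessian of f at 0 is [[0, 0], [0, 0]] with rank 0, so corank 2. A Groebner basis of the Jacobian ideal J(f) in C{s,t} is {s^3, s^2*t, -s^2/4 + s*t^2, t^3}; counting standard monomials gives mu = 6. Corank 2; j^3 = 2*s^3 is a perfect cube, so E-series; the 4-jet and mu = 6 give E_6.

Type E6, Milnor number mu = 6.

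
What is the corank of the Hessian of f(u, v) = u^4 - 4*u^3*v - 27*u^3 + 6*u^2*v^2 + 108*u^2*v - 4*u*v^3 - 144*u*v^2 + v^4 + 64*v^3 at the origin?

Hessian at 0 has rank 0.

2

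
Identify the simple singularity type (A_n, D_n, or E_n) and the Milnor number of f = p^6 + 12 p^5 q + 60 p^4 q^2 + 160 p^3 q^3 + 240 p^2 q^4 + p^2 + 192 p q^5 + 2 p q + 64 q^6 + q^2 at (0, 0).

Type A_{5}, Milnor number mu = 5.

The Hessian of f at 0 has rank 1. Corank 1: A-series; mu = 5 gives A_5.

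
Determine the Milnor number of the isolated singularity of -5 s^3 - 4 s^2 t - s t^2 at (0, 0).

The Hessian of f at 0 has rank 0. Corank 2; j^3 = -s*(5*s^2 + 4*s*t + t^2) splits into three distinct lines over C (the quadratic factor has nonzero discriminant), so D_4.

4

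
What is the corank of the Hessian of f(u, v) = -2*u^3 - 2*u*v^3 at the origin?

2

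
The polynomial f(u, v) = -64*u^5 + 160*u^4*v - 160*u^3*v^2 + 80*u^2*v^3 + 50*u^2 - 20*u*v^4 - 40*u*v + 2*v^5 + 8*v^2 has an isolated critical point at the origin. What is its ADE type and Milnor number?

Type A_{4}, Milnor number mu = 4.

The Hessian of f at 0 has rank 1. Corank 1: A-series; mu = 4 gives A_4.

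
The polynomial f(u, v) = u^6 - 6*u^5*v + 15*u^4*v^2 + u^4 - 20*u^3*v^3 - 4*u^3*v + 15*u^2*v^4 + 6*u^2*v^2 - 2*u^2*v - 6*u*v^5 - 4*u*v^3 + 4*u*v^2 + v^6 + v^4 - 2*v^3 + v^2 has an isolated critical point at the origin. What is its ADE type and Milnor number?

Type A5, Milnor number mu = 5.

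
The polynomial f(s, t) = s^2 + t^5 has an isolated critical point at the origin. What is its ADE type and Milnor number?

Type A_4, Milnor number mu = 4.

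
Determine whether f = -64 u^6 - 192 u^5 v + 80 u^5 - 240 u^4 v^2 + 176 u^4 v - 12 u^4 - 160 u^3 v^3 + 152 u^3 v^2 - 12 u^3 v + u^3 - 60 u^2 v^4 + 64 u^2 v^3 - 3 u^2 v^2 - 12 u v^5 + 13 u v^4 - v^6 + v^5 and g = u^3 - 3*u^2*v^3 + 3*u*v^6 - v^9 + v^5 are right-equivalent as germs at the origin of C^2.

The Hessian of f at 0 is [[0, 0], [0, 0]] with rank 0, so corank 2. A Groebner basis of the Jacobian ideal J(f) in C{u,v} is {-u^2/16 + u*v^3 + u*v^2/8, u^2/2 - u*v^2 + v^4, u^3, u^2*v - u^2/8 + u*v^2/4}; counting standard monomials gives mu = 8. Corank 2; j^3 = u^3 is a perfect cube, so E-series; the 5-jet and mu = 8 give E_8. The Hessian of g at 0 is [[0, 0], [0, 0]] with rank 0, so corank 2. A Groebner basis of the Jacobian ideal J(g) in C{u,v} is {-u^2/2 + u*v^3, v^4, u^3, u^2*v}; counting standard monomials gives mu = 8. Corank 2; j^3 = u^3 is a perfect cube, so E-series; the 5-jet and mu = 8 give E_8. Both have type E_8, hence right-equivalent.

Yes.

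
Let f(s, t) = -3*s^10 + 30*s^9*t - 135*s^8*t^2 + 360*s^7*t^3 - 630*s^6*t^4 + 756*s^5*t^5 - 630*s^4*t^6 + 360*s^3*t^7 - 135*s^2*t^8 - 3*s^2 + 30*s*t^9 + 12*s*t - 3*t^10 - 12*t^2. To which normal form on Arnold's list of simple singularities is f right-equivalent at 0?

A9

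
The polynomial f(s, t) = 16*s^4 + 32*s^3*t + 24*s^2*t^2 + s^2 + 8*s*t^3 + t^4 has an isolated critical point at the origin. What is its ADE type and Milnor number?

Type A_3, Milnor number mu = 3.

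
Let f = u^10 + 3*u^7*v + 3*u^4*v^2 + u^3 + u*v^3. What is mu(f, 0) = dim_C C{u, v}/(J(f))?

7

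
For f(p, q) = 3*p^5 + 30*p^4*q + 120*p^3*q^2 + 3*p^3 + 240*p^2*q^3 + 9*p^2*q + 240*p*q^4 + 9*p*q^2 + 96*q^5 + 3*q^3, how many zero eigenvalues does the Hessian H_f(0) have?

2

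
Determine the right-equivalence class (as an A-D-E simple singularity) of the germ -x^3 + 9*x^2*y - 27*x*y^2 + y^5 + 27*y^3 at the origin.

The Hessian of f at 0 has rank 0. Corank 2; j^3 = -(x - 3*y)^3 is a perfect cube, so E-series; the 5-jet and mu = 8 give E_8.

E_{8}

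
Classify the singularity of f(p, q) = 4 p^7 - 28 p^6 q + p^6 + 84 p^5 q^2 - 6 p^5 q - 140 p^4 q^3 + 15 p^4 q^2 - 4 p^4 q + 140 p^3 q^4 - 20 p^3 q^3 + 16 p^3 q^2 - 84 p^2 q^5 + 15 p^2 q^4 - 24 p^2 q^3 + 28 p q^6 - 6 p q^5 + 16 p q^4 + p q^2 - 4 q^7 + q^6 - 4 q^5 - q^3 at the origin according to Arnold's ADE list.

D_{7}

The Hessian of f at 0 is [[0, 0], [0, 0]] with rank 0, so corank 2. A Groebner basis of the Jacobian ideal J(f) in C{p,q} is {p^4 - p*q/2 + q^2/2, p^2*q + q^2/3, p*q^2, q^3}; counting standard monomials gives mu = 7. Corank 2; j^3 = q^2*(p - q) has shape L^2 M (L != M), so D-series; mu = 7 gives D_7.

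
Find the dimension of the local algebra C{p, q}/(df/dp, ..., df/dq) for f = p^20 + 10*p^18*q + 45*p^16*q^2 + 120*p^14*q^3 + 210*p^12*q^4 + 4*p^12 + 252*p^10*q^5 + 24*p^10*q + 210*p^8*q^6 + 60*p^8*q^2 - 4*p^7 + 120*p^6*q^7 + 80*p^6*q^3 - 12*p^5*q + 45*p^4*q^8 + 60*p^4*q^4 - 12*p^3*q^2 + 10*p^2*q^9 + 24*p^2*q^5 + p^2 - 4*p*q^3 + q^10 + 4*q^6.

9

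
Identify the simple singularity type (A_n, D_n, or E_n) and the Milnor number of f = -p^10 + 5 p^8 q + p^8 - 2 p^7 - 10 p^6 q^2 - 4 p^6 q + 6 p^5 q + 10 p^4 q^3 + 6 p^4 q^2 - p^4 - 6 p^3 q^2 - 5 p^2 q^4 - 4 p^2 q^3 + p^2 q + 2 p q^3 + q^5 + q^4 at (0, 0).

Type D_{5}, Milnor number mu = 5.

The Hessian of f at 0 has rank 0. Corank 2; j^3 = p^2*q has shape L^2 M (L != M), so D-series; mu = 5 gives D_5.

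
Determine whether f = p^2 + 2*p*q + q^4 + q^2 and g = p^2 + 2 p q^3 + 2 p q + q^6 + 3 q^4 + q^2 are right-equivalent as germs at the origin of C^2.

Yes.

The Hessian of f at 0 has rank 1. Corank 1: A-series; mu = 3 gives A_3. The Hessian of g at 0 has rank 1. Corank 1: A-series; mu = 3 gives A_3. Both have type A_3, hence right-equivalent.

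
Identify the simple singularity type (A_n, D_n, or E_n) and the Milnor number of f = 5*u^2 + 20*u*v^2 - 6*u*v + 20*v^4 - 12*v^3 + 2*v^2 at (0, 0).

Type A_{1}, Milnor number mu = 1.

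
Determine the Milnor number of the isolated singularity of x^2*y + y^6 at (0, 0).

7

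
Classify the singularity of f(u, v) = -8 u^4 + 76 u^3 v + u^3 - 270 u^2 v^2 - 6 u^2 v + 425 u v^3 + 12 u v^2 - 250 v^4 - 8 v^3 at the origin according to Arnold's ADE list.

E_7

The Hessian of f at 0 is [[0, 0], [0, 0]] with rank 0, so corank 2. A Groebner basis of the Jacobian ideal J(f) in C{u,v} is {3*u^2/4 - 3*u*v + v^4 + v^3/4 + 3*v^2, u^3 - 27*u^2/2 + 54*u*v - 25*v^3/2 - 54*v^2, u^2*v - 17*u^2/4 + 17*u*v - 65*v^3/12 - 17*v^2, -u^2 + u*v^2 + 4*u*v - 7*v^3/3 - 4*v^2}; counting standard monomials gives mu = 7. Corank 2; j^3 = (u - 2*v)^3 is a perfect cube, so E-series; the 4-jet and mu = 7 give E_7.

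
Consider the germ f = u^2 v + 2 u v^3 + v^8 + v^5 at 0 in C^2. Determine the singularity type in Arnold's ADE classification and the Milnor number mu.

Type D9, Milnor number mu = 9.

The Hessian of f at 0 is [[0, 0], [0, 0]] with rank 0, so corank 2. A Groebner basis of the Jacobian ideal J(f) in C{u,v} is {u^4, u^3*v - u^2/8 - u*v^2/8, u^3 + u^2*v^2, u*v + v^3}; counting standard monomials gives mu = 9. Corank 2; j^3 = u^2*v has shape L^2 M (L != M), so D-series; mu = 9 gives D_9.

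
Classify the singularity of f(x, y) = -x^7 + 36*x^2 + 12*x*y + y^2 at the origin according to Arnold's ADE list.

The Hessian of f at 0 has rank 1. Corank 1: A-series; mu = 6 gives A_6.

A_{6}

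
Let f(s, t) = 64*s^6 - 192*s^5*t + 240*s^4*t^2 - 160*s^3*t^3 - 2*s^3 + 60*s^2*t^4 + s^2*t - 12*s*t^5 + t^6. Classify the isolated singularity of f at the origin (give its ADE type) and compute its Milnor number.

Type D7, Milnor number mu = 7.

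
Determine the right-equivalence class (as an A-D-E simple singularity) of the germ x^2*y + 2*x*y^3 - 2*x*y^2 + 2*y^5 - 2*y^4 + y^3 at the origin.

D_6

The Hessian of f at 0 has rank 0. Corank 2; j^3 = y*(x - y)^2 has shape L^2 M (L != M), so D-series; mu = 6 gives D_6.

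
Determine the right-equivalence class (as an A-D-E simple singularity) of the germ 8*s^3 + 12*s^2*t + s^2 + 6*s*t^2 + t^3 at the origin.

A_2

The Hessian of f at 0 has rank 1. Corank 1: A-series; mu = 2 gives A_2.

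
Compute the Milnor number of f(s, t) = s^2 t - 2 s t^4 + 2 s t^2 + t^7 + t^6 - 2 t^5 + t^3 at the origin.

7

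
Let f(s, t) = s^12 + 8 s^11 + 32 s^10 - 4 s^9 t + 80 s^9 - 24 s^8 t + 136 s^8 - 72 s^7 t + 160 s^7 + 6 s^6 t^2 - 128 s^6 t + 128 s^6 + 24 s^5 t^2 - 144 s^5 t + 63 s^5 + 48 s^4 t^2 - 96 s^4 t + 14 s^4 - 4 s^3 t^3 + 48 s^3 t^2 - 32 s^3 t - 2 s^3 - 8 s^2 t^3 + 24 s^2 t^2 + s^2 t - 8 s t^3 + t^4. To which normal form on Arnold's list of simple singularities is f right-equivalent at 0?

The Hessian of f at 0 has rank 0. Corank 2; j^3 = -s^2*(2*s - t) has shape L^2 M (L != M), so D-series; mu = 5 gives D_5.

D_{5}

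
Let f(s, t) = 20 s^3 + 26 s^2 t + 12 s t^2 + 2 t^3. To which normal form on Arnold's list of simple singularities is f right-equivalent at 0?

D_4

The Hessian of f at 0 has rank 0. Corank 2; j^3 = 2*(2*s + t)*(5*s^2 + 4*s*t + t^2) splits into three distinct lines over C (the quadratic factor has nonzero discriminant), so D_4.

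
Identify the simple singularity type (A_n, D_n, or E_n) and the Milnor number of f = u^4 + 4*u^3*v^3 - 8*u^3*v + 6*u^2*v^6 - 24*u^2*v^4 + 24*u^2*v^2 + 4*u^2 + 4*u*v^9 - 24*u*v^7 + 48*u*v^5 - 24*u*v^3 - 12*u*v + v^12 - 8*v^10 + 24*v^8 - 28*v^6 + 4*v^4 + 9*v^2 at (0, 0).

The Hessian of f at 0 has rank 1. Corank 1: A-series; mu = 3 gives A_3.

Type A_3, Milnor number mu = 3.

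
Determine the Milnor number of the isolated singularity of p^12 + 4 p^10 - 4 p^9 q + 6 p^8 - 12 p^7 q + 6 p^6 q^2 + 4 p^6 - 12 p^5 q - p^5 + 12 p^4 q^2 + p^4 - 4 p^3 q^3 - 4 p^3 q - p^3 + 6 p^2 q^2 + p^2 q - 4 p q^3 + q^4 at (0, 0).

5

The Hessian of f at 0 has rank 0. Corank 2; j^3 = -p^2*(p - q) has shape L^2 M (L != M), so D-series; mu = 5 gives D_5.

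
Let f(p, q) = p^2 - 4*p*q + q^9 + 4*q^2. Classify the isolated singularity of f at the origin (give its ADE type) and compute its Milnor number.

Type A8, Milnor number mu = 8.

The Hessian of f at 0 is [[2, -4], [-4, 8]] with rank 1, so corank 1. A Groebner basis of the Jacobian ideal J(f) in C{p,q} is {q^8, p - 2*q}; counting standard monomials gives mu = 8. Corank 1: A-series; mu = 8 gives A_8.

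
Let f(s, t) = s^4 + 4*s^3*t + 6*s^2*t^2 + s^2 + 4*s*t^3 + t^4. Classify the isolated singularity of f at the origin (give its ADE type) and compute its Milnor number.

The Hessian of f at 0 is [[2, 0], [0, 0]] with rank 1, so corank 1. A Groebner basis of the Jacobian ideal J(f) in C{s,t} is {t^3, s}; counting standard monomials gives mu = 3. Corank 1: A-series; mu = 3 gives A_3.

Type A_3, Milnor number mu = 3.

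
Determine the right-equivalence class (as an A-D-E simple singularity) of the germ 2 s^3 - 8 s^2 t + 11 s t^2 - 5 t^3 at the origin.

D_4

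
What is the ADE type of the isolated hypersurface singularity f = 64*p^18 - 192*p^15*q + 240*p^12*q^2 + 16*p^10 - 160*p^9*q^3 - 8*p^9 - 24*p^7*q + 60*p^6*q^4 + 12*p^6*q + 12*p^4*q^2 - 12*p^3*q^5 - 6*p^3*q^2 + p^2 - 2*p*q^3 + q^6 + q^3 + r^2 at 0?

A_{2}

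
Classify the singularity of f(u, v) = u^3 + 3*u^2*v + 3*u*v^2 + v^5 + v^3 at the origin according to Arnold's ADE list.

E_{8}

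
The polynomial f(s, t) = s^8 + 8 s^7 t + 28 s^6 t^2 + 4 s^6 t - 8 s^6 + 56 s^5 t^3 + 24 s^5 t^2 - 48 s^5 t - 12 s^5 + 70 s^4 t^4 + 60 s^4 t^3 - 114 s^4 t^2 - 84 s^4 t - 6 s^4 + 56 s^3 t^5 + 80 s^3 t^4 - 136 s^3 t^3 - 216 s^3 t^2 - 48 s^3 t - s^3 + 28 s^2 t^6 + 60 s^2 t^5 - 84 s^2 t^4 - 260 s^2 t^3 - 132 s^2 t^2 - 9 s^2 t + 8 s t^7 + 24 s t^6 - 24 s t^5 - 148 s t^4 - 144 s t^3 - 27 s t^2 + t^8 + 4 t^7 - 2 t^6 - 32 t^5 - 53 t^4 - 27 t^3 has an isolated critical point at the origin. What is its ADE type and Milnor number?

Type E_{6}, Milnor number mu = 6.

The Hessian of f at 0 is [[0, 0], [0, 0]] with rank 0, so corank 2. A Groebner basis of the Jacobian ideal J(f) in C{s,t} is {s^3 + 27*s^2/16 + 81*s*t/8 + 243*t^2/16, s^2*t - 3*s^2/8 - 9*s*t/4 - 27*t^2/8, s^2/16 + s*t^2 + 3*s*t/8 + 9*t^2/16, t^3}; counting standard monomials gives mu = 6. Corank 2; j^3 = -(s + 3*t)^3 is a perfect cube, so E-series; the 4-jet and mu = 6 give E_6.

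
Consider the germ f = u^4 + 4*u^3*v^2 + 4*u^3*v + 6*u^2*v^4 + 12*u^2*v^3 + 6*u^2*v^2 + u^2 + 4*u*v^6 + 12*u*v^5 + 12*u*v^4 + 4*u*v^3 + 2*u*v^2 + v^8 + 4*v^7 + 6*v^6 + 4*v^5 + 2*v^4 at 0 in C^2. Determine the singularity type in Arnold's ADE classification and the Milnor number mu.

Type A_{3}, Milnor number mu = 3.

The Hessian of f at 0 has rank 1. Corank 1: A-series; mu = 3 gives A_3.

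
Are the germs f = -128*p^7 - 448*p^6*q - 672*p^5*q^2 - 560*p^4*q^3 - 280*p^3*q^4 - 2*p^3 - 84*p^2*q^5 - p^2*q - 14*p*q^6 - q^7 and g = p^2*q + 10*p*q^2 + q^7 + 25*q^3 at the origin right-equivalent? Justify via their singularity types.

Yes.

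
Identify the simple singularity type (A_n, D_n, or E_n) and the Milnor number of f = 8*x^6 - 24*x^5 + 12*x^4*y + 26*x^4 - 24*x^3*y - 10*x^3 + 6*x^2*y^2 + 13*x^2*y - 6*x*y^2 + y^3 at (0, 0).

Type D_{4}, Milnor number mu = 4.

The Hessian of f at 0 has rank 0. Corank 2; j^3 = -(2*x - y)*(5*x^2 - 4*x*y + y^2) splits into three distinct lines over C (the quadratic factor has nonzero discriminant), so D_4.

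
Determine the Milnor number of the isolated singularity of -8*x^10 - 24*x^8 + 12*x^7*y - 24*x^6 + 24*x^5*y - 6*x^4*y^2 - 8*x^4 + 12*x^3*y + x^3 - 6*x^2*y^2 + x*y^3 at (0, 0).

7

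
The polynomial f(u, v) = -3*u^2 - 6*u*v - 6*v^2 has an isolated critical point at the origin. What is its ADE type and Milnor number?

Type A_{1}, Milnor number mu = 1.

The Hessian of f at 0 has rank 2. Corank 0: nondegenerate Morse point, so A_1.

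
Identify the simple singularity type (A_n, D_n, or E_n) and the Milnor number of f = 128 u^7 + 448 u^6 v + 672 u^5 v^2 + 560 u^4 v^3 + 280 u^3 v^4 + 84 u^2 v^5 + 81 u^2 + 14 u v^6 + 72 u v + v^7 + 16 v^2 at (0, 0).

The Hessian of f at 0 is [[162, 72], [72, 32]] with rank 1, so corank 1. A Groebner basis of the Jacobian ideal J(f) in C{u,v} is {v^6, u + 4*v/9}; counting standard monomials gives mu = 6. Corank 1: A-series; mu = 6 gives A_6.

Type A_6, Milnor number mu = 6.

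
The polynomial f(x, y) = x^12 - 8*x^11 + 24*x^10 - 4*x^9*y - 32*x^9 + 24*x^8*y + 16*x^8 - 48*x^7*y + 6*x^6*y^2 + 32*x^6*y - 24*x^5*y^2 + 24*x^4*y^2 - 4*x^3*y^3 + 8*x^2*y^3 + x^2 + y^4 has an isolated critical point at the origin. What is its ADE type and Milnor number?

The Hessian of f at 0 has rank 1. Corank 1: A-series; mu = 3 gives A_3.

Type A_3, Milnor number mu = 3.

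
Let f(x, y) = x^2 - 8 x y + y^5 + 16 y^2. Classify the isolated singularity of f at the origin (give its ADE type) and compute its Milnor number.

Type A4, Milnor number mu = 4.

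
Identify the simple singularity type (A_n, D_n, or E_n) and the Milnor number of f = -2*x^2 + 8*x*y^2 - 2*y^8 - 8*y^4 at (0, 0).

The Hessian of f at 0 has rank 1. Corank 1: A-series; mu = 7 gives A_7.

Type A_7, Milnor number mu = 7.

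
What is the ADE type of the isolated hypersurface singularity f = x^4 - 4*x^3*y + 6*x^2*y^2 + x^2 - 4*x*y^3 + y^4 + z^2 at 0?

A_3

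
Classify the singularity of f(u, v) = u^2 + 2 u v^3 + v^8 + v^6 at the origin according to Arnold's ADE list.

A7

The Hessian of f at 0 has rank 1. Corank 1: A-series; mu = 7 gives A_7.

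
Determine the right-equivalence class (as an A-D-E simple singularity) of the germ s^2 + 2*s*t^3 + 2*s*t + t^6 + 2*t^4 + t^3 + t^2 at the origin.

A_{2}

The Hessian of f at 0 has rank 1. Corank 1: A-series; mu = 2 gives A_2.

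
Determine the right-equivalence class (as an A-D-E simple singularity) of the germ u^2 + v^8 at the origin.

The Hessian of f at 0 has rank 1. Corank 1: A-series; mu = 7 gives A_7.

A_7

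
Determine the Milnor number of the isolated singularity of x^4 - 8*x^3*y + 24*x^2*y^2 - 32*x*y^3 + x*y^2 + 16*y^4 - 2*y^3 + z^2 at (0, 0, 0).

5

The Hessian of f at 0 is [[0, 0, 0], [0, 0, 0], [0, 0, 2]] with rank 1, so corank 2. A Groebner basis of the Jacobian ideal J(f) in C{x,y,z} is {x^3 + y^2/4, y^3, x*y - 2*y^2, z}; counting standard monomials gives mu = 5. Corank 2; j^3 = y^2*(x - 2*y) has shape L^2 M (L != M), so D-series; mu = 5 gives D_5.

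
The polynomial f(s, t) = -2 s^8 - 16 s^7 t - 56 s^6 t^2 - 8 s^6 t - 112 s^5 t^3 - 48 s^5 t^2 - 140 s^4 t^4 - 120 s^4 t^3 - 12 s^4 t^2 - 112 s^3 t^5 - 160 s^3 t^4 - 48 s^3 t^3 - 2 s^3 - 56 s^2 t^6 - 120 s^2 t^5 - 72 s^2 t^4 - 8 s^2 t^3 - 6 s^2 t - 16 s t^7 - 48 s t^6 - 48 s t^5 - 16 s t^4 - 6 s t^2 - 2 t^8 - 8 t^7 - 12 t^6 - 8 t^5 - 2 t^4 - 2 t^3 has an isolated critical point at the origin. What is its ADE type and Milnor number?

Type E_6, Milnor number mu = 6.

The Hessian of f at 0 is [[0, 0], [0, 0]] with rank 0, so corank 2. A Groebner basis of the Jacobian ideal J(f) in C{s,t} is {t^3, s^2 + 2*s*t + t^2}; counting standard monomials gives mu = 6. Corank 2; j^3 = -2*(s + t)^3 is a perfect cube, so E-series; the 4-jet and mu = 6 give E_6.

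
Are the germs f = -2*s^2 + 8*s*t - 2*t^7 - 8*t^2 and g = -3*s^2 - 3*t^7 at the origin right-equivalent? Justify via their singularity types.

Yes.

The Hessian of f at 0 has rank 1. Corank 1: A-series; mu = 6 gives A_6. The Hessian of g at 0 has rank 1. Corank 1: A-series; mu = 6 gives A_6. Both have type A_6, hence right-equivalent.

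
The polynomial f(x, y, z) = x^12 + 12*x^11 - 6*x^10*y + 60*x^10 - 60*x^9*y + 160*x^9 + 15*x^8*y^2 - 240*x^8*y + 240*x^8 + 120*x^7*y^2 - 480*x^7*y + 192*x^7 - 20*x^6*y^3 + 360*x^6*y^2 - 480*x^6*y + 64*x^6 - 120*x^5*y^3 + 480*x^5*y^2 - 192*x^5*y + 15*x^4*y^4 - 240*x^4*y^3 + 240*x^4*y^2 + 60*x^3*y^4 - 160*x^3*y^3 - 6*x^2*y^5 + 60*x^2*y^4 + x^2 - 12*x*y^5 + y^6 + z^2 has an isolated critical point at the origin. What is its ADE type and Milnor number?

Type A5, Milnor number mu = 5.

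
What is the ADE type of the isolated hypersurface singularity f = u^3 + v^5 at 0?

E_{8}

The Hessian of f at 0 is [[0, 0], [0, 0]] with rank 0, so corank 2. A Groebner basis of the Jacobian ideal J(f) in C{u,v} is {v^4, u^2}; counting standard monomials gives mu = 8. Corank 2; j^3 = u^3 is a perfect cube, so E-series; the 5-jet and mu = 8 give E_8.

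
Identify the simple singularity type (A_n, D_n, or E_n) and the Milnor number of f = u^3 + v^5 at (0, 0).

The Hessian of f at 0 has rank 0. Corank 2; j^3 = u^3 is a perfect cube, so E-series; the 5-jet and mu = 8 give E_8.

Type E8, Milnor number mu = 8.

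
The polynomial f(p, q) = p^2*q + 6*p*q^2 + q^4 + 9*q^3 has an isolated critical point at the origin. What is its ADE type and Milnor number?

Type D_{5}, Milnor number mu = 5.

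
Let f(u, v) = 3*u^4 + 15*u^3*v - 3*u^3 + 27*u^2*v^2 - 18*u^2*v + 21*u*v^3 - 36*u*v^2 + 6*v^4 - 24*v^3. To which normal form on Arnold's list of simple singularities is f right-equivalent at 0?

E7

The Hessian of f at 0 has rank 0. Corank 2; j^3 = -3*(u + 2*v)^3 is a perfect cube, so E-series; the 4-jet and mu = 7 give E_7.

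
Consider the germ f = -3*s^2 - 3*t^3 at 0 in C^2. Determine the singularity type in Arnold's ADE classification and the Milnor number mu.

The Hessian of f at 0 has rank 1. Corank 1: A-series; mu = 2 gives A_2.

Type A_{2}, Milnor number mu = 2.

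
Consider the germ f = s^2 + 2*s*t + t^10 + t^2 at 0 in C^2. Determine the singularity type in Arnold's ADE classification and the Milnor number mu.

Type A_9, Milnor number mu = 9.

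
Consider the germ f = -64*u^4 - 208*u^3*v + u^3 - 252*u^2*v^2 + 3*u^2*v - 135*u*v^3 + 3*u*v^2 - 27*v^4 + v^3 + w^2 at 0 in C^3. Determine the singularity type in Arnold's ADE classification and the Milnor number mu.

Type E7, Milnor number mu = 7.

The Hessian of f at 0 has rank 1. Corank 2; j^3 = (u + v)^3 is a perfect cube, so E-series; the 4-jet and mu = 7 give E_7.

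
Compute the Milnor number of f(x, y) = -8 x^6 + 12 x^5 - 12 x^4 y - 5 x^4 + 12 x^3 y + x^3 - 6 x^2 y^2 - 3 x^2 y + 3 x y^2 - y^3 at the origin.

6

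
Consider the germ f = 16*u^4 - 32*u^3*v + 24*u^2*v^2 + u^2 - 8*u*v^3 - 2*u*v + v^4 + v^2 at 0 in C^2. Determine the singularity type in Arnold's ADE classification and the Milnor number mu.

Type A_{3}, Milnor number mu = 3.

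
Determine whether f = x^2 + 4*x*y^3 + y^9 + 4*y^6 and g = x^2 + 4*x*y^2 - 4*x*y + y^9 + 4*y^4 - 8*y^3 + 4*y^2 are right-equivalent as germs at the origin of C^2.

Yes.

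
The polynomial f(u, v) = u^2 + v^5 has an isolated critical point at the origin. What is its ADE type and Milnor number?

Type A4, Milnor number mu = 4.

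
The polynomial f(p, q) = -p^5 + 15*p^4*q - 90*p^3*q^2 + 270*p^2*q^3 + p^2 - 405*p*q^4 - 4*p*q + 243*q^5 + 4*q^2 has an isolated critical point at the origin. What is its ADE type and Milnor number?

Type A_4, Milnor number mu = 4.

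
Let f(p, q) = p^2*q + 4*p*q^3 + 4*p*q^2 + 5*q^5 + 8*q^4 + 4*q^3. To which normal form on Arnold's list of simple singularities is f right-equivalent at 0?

D_{6}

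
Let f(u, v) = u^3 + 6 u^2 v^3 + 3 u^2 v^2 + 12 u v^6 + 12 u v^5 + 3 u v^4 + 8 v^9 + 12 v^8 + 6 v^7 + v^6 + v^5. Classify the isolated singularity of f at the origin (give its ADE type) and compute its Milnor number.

The Hessian of f at 0 has rank 0. Corank 2; j^3 = u^3 is a perfect cube, so E-series; the 5-jet and mu = 8 give E_8.

Type E_{8}, Milnor number mu = 8.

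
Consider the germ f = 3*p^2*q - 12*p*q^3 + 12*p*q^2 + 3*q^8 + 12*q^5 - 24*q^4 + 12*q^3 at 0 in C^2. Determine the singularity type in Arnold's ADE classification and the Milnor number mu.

Type D_9, Milnor number mu = 9.

The Hessian of f at 0 has rank 0. Corank 2; j^3 = 3*q*(p + 2*q)^2 has shape L^2 M (L != M), so D-series; mu = 9 gives D_9.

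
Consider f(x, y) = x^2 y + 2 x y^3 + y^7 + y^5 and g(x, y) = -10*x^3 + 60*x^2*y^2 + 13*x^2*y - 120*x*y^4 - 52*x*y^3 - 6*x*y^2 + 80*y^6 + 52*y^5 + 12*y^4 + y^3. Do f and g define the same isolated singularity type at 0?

No.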